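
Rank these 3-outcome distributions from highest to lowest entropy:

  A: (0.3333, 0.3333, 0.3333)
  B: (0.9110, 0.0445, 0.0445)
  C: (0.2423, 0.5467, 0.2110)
A > C > B

Key insight: Entropy is maximized by uniform distributions and minimized by concentrated distributions.

- Uniform distributions have maximum entropy log₂(3) = 1.5850 bits
- The more "peaked" or concentrated a distribution, the lower its entropy

Entropies:
  H(A) = 1.5850 bits
  H(B) = 0.5221 bits
  H(C) = 1.4454 bits

Ranking: A > C > B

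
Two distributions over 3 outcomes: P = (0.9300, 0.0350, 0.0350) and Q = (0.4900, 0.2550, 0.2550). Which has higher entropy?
Q

P is highly concentrated on one outcome (93%), making it nearly deterministic. Q spreads its mass more evenly (max 49%). The more spread-out distribution has higher entropy: H(P) ≈ 0.436 bits, H(Q) ≈ 1.510 bits.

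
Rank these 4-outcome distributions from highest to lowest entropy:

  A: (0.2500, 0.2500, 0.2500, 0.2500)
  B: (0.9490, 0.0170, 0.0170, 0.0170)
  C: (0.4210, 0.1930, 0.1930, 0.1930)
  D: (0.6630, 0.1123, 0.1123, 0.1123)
A > C > D > B

Key insight: Entropy is maximized by uniform distributions and minimized by concentrated distributions.

Entropies:
  H(A) = 2.0000 bits
  H(B) = 0.3715 bits
  H(C) = 1.8996 bits
  H(D) = 1.4561 bits

Ranking: A > C > D > B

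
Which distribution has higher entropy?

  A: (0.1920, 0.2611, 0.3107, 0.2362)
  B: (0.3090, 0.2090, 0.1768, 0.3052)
A

Both distributions are close to uniform, making this a harder comparison.

H(A) = 1.9787 bits
H(B) = 1.9601 bits

The distribution closer to uniform has higher entropy.
Answer: A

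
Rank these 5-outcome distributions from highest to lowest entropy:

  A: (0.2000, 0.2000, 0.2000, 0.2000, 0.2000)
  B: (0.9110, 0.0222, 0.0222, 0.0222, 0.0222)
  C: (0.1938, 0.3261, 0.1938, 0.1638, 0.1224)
A > C > B

Key insight: Entropy is maximized by uniform distributions and minimized by concentrated distributions.

- Uniform distributions have maximum entropy log₂(5) = 2.3219 bits
- The more "peaked" or concentrated a distribution, the lower its entropy

Entropies:
  H(A) = 2.3219 bits
  H(B) = 0.6111 bits
  H(C) = 2.2433 bits

Ranking: A > C > B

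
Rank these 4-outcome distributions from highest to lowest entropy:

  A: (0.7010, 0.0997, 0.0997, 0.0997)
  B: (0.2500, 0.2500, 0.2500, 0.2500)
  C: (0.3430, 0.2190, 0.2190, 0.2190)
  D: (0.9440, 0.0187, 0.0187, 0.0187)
B > C > A > D

Key insight: Entropy is maximized by uniform distributions and minimized by concentrated distributions.

Entropies:
  H(A) = 1.3540 bits
  H(B) = 2.0000 bits
  H(C) = 1.9690 bits
  H(D) = 0.4001 bits

Ranking: B > C > A > D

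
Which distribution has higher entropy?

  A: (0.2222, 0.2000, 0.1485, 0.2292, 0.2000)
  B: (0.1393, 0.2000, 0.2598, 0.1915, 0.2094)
A

Both distributions are close to uniform, making this a harder comparison.

H(A) = 2.3068 bits
H(B) = 2.2947 bits

The distribution closer to uniform has higher entropy.
Answer: A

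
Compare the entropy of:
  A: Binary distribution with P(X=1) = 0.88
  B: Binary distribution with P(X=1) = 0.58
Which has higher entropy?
B

For binary distributions, entropy is maximized at p=0.5 and decreases as p moves toward 0 or 1.

H(A) = H(0.88) = 0.5294 bits
H(B) = H(0.58) = 0.9815 bits

Distribution B (p=0.58) is closer to uniform (p=0.5), so it has higher entropy.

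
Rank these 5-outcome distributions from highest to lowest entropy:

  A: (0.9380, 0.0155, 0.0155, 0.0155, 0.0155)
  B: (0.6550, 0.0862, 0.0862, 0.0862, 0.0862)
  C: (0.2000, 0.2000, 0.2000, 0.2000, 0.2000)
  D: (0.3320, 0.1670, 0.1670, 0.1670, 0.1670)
C > D > B > A

Key insight: Entropy is maximized by uniform distributions and minimized by concentrated distributions.

Entropies:
  H(A) = 0.4593 bits
  H(B) = 1.6195 bits
  H(C) = 2.3219 bits
  H(D) = 2.2530 bits

Ranking: C > D > B > A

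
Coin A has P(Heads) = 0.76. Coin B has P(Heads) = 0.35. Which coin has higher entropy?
B

For binary distributions, entropy is maximized at p=0.5 and decreases as p moves toward 0 or 1.

H(A) = H(0.76) = 0.7950 bits
H(B) = H(0.35) = 0.9341 bits

Distribution B (p=0.35) is closer to uniform (p=0.5), so it has higher entropy.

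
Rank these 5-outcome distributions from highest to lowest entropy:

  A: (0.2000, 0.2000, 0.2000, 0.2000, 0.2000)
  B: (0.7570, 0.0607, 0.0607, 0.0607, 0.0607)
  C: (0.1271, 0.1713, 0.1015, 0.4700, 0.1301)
A > C > B

Key insight: Entropy is maximized by uniform distributions and minimized by concentrated distributions.

- Uniform distributions have maximum entropy log₂(5) = 2.3219 bits
- The more "peaked" or concentrated a distribution, the lower its entropy

Entropies:
  H(A) = 2.3219 bits
  H(B) = 1.2860 bits
  H(C) = 2.0440 bits

Ranking: A > C > B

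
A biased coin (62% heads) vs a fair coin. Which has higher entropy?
Fair coin

The fair coin is uniform (p=0.5), maximizing binary entropy at 1 bit. The biased coin has H(0.62) ≈ 0.958 bits — its outcome is more predictable, so its entropy is lower.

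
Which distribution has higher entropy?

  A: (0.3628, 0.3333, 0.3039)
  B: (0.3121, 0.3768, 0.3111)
A

Both distributions are close to uniform, making this a harder comparison.

H(A) = 1.5812 bits
H(B) = 1.5790 bits

The distribution closer to uniform has higher entropy.
Answer: A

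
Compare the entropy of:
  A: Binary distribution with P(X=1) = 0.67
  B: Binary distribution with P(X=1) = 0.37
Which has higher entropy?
B

For binary distributions, entropy is maximized at p=0.5 and decreases as p moves toward 0 or 1.

H(A) = H(0.67) = 0.9149 bits
H(B) = H(0.37) = 0.9507 bits

Distribution B (p=0.37) is closer to uniform (p=0.5), so it has higher entropy.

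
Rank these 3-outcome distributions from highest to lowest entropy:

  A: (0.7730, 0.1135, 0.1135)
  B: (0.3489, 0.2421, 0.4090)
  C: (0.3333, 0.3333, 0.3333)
C > B > A

Key insight: Entropy is maximized by uniform distributions and minimized by concentrated distributions.

- Uniform distributions have maximum entropy log₂(3) = 1.5850 bits
- The more "peaked" or concentrated a distribution, the lower its entropy

Entropies:
  H(A) = 0.9997 bits
  H(B) = 1.5530 bits
  H(C) = 1.5850 bits

Ranking: C > B > A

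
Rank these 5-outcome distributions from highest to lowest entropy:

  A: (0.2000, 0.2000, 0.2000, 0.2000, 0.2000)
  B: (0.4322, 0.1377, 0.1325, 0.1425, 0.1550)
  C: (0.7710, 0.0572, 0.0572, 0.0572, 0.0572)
A > B > C

Key insight: Entropy is maximized by uniform distributions and minimized by concentrated distributions.

- Uniform distributions have maximum entropy log₂(5) = 2.3219 bits
- The more "peaked" or concentrated a distribution, the lower its entropy

Entropies:
  H(A) = 2.3219 bits
  H(B) = 2.1209 bits
  H(C) = 1.2343 bits

Ranking: A > B > C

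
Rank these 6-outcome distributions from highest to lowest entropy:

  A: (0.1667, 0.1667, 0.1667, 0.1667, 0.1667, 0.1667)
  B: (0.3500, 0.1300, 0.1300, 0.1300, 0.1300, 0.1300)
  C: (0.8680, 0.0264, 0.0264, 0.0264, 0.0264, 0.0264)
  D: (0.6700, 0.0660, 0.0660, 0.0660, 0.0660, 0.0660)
A > B > D > C

Key insight: Entropy is maximized by uniform distributions and minimized by concentrated distributions.

Entropies:
  H(A) = 2.5850 bits
  H(B) = 2.4433 bits
  H(C) = 0.8694 bits
  H(D) = 1.6812 bits

Ranking: A > B > D > C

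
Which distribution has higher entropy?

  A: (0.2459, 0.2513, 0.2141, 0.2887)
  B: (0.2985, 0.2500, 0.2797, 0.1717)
A

Both distributions are close to uniform, making this a harder comparison.

H(A) = 1.9919 bits
H(B) = 1.9713 bits

The distribution closer to uniform has higher entropy.
Answer: A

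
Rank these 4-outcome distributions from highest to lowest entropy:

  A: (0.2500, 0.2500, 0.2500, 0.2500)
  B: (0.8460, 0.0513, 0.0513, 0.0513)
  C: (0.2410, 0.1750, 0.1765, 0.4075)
A > C > B

Key insight: Entropy is maximized by uniform distributions and minimized by concentrated distributions.

- Uniform distributions have maximum entropy log₂(4) = 2.0000 bits
- The more "peaked" or concentrated a distribution, the lower its entropy

Entropies:
  H(A) = 2.0000 bits
  H(B) = 0.8638 bits
  H(C) = 1.9042 bits

Ranking: A > C > B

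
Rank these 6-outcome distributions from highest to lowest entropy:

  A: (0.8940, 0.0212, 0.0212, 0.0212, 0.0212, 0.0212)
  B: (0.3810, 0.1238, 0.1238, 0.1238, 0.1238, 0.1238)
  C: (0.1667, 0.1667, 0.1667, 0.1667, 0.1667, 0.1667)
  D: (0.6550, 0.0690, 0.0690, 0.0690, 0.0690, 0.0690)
C > B > D > A

Key insight: Entropy is maximized by uniform distributions and minimized by concentrated distributions.

Entropies:
  H(A) = 0.7339 bits
  H(B) = 2.3960 bits
  H(C) = 2.5850 bits
  H(D) = 1.7306 bits

Ranking: C > B > D > A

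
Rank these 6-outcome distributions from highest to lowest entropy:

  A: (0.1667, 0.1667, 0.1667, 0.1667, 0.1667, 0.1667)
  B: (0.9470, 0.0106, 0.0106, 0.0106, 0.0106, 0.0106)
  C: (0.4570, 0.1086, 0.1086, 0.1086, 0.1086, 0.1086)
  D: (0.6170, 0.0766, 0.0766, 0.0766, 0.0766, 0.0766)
A > C > D > B

Key insight: Entropy is maximized by uniform distributions and minimized by concentrated distributions.

Entropies:
  H(A) = 2.5850 bits
  H(B) = 0.4221 bits
  H(C) = 2.2555 bits
  H(D) = 1.8494 bits

Ranking: A > C > D > B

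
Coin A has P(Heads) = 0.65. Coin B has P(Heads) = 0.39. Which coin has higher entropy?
B

For binary distributions, entropy is maximized at p=0.5 and decreases as p moves toward 0 or 1.

H(A) = H(0.65) = 0.9341 bits
H(B) = H(0.39) = 0.9648 bits

Distribution B (p=0.39) is closer to uniform (p=0.5), so it has higher entropy.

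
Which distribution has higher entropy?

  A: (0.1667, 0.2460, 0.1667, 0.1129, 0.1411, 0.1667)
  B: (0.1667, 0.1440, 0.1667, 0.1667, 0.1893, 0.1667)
B

Both distributions are close to uniform, making this a harder comparison.

H(A) = 2.5441 bits
H(B) = 2.5805 bits

The distribution closer to uniform has higher entropy.
Answer: B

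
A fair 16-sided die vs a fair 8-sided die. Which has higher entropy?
16-sided die

Both are uniform distributions; for uniform over n outcomes, H = log₂(n). H(16-sided) = log₂(16) = 4.000 bits and H(8-sided) = log₂(8) = 3.000 bits. More outcomes in a uniform distribution means higher entropy.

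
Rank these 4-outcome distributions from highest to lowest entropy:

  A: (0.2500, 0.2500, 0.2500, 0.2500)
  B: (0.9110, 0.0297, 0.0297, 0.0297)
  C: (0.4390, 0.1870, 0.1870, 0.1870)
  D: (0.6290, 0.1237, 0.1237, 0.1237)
A > C > D > B

Key insight: Entropy is maximized by uniform distributions and minimized by concentrated distributions.

Entropies:
  H(A) = 2.0000 bits
  H(B) = 0.5742 bits
  H(C) = 1.8784 bits
  H(D) = 1.5395 bits

Ranking: A > C > D > B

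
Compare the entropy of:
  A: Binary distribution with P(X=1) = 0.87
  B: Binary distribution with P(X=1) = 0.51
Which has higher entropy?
B

For binary distributions, entropy is maximized at p=0.5 and decreases as p moves toward 0 or 1.

H(A) = H(0.87) = 0.5574 bits
H(B) = H(0.51) = 0.9997 bits

Distribution B (p=0.51) is closer to uniform (p=0.5), so it has higher entropy.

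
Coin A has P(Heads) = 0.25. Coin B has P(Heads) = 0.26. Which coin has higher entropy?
B

For binary distributions, entropy is maximized at p=0.5 and decreases as p moves toward 0 or 1.

H(A) = H(0.25) = 0.8113 bits
H(B) = H(0.26) = 0.8267 bits

Distribution B (p=0.26) is closer to uniform (p=0.5), so it has higher entropy.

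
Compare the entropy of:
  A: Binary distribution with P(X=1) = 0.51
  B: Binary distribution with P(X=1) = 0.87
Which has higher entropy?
A

For binary distributions, entropy is maximized at p=0.5 and decreases as p moves toward 0 or 1.

H(A) = H(0.51) = 0.9997 bits
H(B) = H(0.87) = 0.5574 bits

Distribution A (p=0.51) is closer to uniform (p=0.5), so it has higher entropy.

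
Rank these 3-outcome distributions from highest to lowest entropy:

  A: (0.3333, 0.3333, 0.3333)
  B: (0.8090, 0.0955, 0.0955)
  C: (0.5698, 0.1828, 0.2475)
A > C > B

Key insight: Entropy is maximized by uniform distributions and minimized by concentrated distributions.

- Uniform distributions have maximum entropy log₂(3) = 1.5850 bits
- The more "peaked" or concentrated a distribution, the lower its entropy

Entropies:
  H(A) = 1.5850 bits
  H(B) = 0.8946 bits
  H(C) = 1.4091 bits

Ranking: A > C > B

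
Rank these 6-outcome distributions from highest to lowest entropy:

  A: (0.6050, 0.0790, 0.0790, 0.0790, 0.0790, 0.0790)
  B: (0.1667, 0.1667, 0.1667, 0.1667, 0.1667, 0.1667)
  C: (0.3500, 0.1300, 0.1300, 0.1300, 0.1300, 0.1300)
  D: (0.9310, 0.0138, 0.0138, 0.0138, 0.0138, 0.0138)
B > C > A > D

Key insight: Entropy is maximized by uniform distributions and minimized by concentrated distributions.

Entropies:
  H(A) = 1.8851 bits
  H(B) = 2.5850 bits
  H(C) = 2.4433 bits
  H(D) = 0.5224 bits

Ranking: B > C > A > D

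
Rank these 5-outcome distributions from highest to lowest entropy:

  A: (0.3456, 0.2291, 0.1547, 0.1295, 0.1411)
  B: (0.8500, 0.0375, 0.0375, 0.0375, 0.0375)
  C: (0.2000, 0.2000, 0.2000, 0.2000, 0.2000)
C > A > B

Key insight: Entropy is maximized by uniform distributions and minimized by concentrated distributions.

- Uniform distributions have maximum entropy log₂(5) = 2.3219 bits
- The more "peaked" or concentrated a distribution, the lower its entropy

Entropies:
  H(A) = 2.2138 bits
  H(B) = 0.9098 bits
  H(C) = 2.3219 bits

Ranking: C > A > B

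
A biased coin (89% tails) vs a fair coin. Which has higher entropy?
Fair coin

The fair coin is uniform (p=0.5), maximizing binary entropy at 1 bit. The biased coin has H(0.89) ≈ 0.500 bits — its outcome is more predictable, so its entropy is lower.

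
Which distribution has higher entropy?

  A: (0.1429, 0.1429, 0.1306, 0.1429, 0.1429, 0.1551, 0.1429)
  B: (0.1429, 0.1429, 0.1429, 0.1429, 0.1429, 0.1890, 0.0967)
A

Both distributions are close to uniform, making this a harder comparison.

H(A) = 2.8058 bits
H(B) = 2.7854 bits

The distribution closer to uniform has higher entropy.
Answer: A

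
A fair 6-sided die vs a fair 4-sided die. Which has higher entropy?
6-sided die

Both are uniform distributions; for uniform over n outcomes, H = log₂(n). H(6-sided) = log₂(6) = 2.585 bits and H(4-sided) = log₂(4) = 2.000 bits. More outcomes in a uniform distribution means higher entropy.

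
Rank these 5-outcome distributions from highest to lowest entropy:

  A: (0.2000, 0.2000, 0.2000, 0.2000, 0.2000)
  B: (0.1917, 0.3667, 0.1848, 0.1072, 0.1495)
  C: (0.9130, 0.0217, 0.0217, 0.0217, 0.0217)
A > B > C

Key insight: Entropy is maximized by uniform distributions and minimized by concentrated distributions.

- Uniform distributions have maximum entropy log₂(5) = 2.3219 bits
- The more "peaked" or concentrated a distribution, the lower its entropy

Entropies:
  H(A) = 2.3219 bits
  H(B) = 2.1931 bits
  H(C) = 0.6004 bits

Ranking: A > B > C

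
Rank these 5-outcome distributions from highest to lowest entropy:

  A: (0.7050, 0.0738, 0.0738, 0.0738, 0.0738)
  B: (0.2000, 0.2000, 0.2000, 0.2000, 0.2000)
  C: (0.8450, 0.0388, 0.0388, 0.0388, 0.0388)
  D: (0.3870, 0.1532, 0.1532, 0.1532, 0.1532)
B > D > A > C

Key insight: Entropy is maximized by uniform distributions and minimized by concentrated distributions.

Entropies:
  H(A) = 1.4651 bits
  H(B) = 2.3219 bits
  H(C) = 0.9322 bits
  H(D) = 2.1888 bits

Ranking: B > D > A > C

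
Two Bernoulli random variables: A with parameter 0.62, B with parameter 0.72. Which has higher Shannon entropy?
A

For binary distributions, entropy is maximized at p=0.5 and decreases as p moves toward 0 or 1.

H(A) = H(0.62) = 0.9580 bits
H(B) = H(0.72) = 0.8555 bits

Distribution A (p=0.62) is closer to uniform (p=0.5), so it has higher entropy.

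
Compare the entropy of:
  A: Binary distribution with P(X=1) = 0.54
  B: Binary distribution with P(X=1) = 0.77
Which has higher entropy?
A

For binary distributions, entropy is maximized at p=0.5 and decreases as p moves toward 0 or 1.

H(A) = H(0.54) = 0.9954 bits
H(B) = H(0.77) = 0.7780 bits

Distribution A (p=0.54) is closer to uniform (p=0.5), so it has higher entropy.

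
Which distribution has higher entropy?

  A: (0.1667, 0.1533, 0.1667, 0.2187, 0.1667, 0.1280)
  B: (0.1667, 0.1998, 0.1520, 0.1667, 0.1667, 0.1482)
B

Both distributions are close to uniform, making this a harder comparison.

H(A) = 2.5664 bits
H(B) = 2.5780 bits

The distribution closer to uniform has higher entropy.
Answer: B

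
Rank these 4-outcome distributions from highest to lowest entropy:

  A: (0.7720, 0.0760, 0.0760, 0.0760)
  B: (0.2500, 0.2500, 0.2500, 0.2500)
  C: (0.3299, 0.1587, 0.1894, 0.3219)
B > C > A

Key insight: Entropy is maximized by uniform distributions and minimized by concentrated distributions.

- Uniform distributions have maximum entropy log₂(4) = 2.0000 bits
- The more "peaked" or concentrated a distribution, the lower its entropy

Entropies:
  H(A) = 1.1359 bits
  H(B) = 2.0000 bits
  H(C) = 1.9304 bits

Ranking: B > C > A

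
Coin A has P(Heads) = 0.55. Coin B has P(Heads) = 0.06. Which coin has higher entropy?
A

For binary distributions, entropy is maximized at p=0.5 and decreases as p moves toward 0 or 1.

H(A) = H(0.55) = 0.9928 bits
H(B) = H(0.06) = 0.3274 bits

Distribution A (p=0.55) is closer to uniform (p=0.5), so it has higher entropy.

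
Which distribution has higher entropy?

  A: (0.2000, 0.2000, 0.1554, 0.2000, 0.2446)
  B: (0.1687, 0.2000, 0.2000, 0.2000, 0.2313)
B

Both distributions are close to uniform, making this a harder comparison.

H(A) = 2.3074 bits
H(B) = 2.3148 bits

The distribution closer to uniform has higher entropy.
Answer: B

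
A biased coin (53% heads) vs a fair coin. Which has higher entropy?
Fair coin

The fair coin is uniform (p=0.5), maximizing binary entropy at 1 bit. The biased coin has H(0.53) ≈ 0.997 bits — its outcome is more predictable, so its entropy is lower.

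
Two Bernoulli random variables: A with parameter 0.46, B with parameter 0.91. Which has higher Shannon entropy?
A

For binary distributions, entropy is maximized at p=0.5 and decreases as p moves toward 0 or 1.

H(A) = H(0.46) = 0.9954 bits
H(B) = H(0.91) = 0.4365 bits

Distribution A (p=0.46) is closer to uniform (p=0.5), so it has higher entropy.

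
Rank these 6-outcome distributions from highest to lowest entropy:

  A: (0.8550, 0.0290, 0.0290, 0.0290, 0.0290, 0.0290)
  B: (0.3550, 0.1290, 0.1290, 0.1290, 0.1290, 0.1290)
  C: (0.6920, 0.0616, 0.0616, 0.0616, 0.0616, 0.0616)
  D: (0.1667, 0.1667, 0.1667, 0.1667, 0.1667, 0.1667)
D > B > C > A

Key insight: Entropy is maximized by uniform distributions and minimized by concentrated distributions.

Entropies:
  H(A) = 0.9339 bits
  H(B) = 2.4361 bits
  H(C) = 1.6060 bits
  H(D) = 2.5850 bits

Ranking: D > B > C > A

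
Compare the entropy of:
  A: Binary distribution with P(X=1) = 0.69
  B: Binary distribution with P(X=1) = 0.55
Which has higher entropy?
B

For binary distributions, entropy is maximized at p=0.5 and decreases as p moves toward 0 or 1.

H(A) = H(0.69) = 0.8932 bits
H(B) = H(0.55) = 0.9928 bits

Distribution B (p=0.55) is closer to uniform (p=0.5), so it has higher entropy.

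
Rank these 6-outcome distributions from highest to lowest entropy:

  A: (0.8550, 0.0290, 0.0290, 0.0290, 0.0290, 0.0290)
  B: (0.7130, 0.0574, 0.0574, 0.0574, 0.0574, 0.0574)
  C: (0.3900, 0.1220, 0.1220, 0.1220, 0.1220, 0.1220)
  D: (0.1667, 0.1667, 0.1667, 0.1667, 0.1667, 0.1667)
D > C > B > A

Key insight: Entropy is maximized by uniform distributions and minimized by concentrated distributions.

Entropies:
  H(A) = 0.9339 bits
  H(B) = 1.5312 bits
  H(C) = 2.3812 bits
  H(D) = 2.5850 bits

Ranking: D > C > B > A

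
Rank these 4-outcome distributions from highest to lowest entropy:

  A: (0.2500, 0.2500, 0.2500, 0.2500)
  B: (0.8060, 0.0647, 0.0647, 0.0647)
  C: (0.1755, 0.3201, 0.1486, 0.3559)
A > C > B

Key insight: Entropy is maximized by uniform distributions and minimized by concentrated distributions.

- Uniform distributions have maximum entropy log₂(4) = 2.0000 bits
- The more "peaked" or concentrated a distribution, the lower its entropy

Entropies:
  H(A) = 2.0000 bits
  H(B) = 1.0172 bits
  H(C) = 1.9057 bits

Ranking: A > C > B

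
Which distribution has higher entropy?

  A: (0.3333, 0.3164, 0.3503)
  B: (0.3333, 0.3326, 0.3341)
B

Both distributions are close to uniform, making this a harder comparison.

H(A) = 1.5837 bits
H(B) = 1.5850 bits

The distribution closer to uniform has higher entropy.
Answer: B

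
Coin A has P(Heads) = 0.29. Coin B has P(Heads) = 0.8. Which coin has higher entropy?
A

For binary distributions, entropy is maximized at p=0.5 and decreases as p moves toward 0 or 1.

H(A) = H(0.29) = 0.8687 bits
H(B) = H(0.8) = 0.7219 bits

Distribution A (p=0.29) is closer to uniform (p=0.5), so it has higher entropy.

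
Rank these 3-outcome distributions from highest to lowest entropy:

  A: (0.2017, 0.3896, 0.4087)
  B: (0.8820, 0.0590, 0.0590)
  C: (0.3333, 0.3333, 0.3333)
C > A > B

Key insight: Entropy is maximized by uniform distributions and minimized by concentrated distributions.

- Uniform distributions have maximum entropy log₂(3) = 1.5850 bits
- The more "peaked" or concentrated a distribution, the lower its entropy

Entropies:
  H(A) = 1.5233 bits
  H(B) = 0.6416 bits
  H(C) = 1.5850 bits

Ranking: C > A > B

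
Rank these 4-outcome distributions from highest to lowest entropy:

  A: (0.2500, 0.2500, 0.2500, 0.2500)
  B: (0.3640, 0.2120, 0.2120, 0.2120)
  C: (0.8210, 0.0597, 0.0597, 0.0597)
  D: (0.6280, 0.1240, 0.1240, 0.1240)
A > B > D > C

Key insight: Entropy is maximized by uniform distributions and minimized by concentrated distributions.

Entropies:
  H(A) = 2.0000 bits
  H(B) = 1.9540 bits
  H(C) = 0.9616 bits
  H(D) = 1.5418 bits

Ranking: A > B > D > C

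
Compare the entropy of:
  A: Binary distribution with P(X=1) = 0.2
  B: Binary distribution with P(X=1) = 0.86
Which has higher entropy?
A

For binary distributions, entropy is maximized at p=0.5 and decreases as p moves toward 0 or 1.

H(A) = H(0.2) = 0.7219 bits
H(B) = H(0.86) = 0.5842 bits

Distribution A (p=0.2) is closer to uniform (p=0.5), so it has higher entropy.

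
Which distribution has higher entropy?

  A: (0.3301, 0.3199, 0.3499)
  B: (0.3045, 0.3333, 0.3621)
A

Both distributions are close to uniform, making this a harder comparison.

H(A) = 1.5840 bits
H(B) = 1.5814 bits

The distribution closer to uniform has higher entropy.
Answer: A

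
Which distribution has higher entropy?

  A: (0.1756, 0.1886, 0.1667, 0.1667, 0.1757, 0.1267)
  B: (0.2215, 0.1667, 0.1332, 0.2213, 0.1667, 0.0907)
A

Both distributions are close to uniform, making this a harder comparison.

H(A) = 2.5747 bits
H(B) = 2.5263 bits

The distribution closer to uniform has higher entropy.
Answer: A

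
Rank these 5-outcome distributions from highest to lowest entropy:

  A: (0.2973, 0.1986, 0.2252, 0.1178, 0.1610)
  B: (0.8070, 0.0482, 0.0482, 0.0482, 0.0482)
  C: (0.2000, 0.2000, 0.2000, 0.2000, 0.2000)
C > A > B

Key insight: Entropy is maximized by uniform distributions and minimized by concentrated distributions.

- Uniform distributions have maximum entropy log₂(5) = 2.3219 bits
- The more "peaked" or concentrated a distribution, the lower its entropy

Entropies:
  H(A) = 2.2556 bits
  H(B) = 1.0937 bits
  H(C) = 2.3219 bits

Ranking: C > A > B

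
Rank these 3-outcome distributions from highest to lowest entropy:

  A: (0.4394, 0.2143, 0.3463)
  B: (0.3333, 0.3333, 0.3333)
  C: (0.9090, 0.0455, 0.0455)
B > A > C

Key insight: Entropy is maximized by uniform distributions and minimized by concentrated distributions.

- Uniform distributions have maximum entropy log₂(3) = 1.5850 bits
- The more "peaked" or concentrated a distribution, the lower its entropy

Entropies:
  H(A) = 1.5274 bits
  H(B) = 1.5850 bits
  H(C) = 0.5308 bits

Ranking: B > A > C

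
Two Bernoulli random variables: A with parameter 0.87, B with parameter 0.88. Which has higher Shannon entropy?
A

For binary distributions, entropy is maximized at p=0.5 and decreases as p moves toward 0 or 1.

H(A) = H(0.87) = 0.5574 bits
H(B) = H(0.88) = 0.5294 bits

Distribution A (p=0.87) is closer to uniform (p=0.5), so it has higher entropy.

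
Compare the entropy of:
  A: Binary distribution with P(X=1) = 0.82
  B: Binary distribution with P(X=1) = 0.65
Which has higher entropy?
B

For binary distributions, entropy is maximized at p=0.5 and decreases as p moves toward 0 or 1.

H(A) = H(0.82) = 0.6801 bits
H(B) = H(0.65) = 0.9341 bits

Distribution B (p=0.65) is closer to uniform (p=0.5), so it has higher entropy.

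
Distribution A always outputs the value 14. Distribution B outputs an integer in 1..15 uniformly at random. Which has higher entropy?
B

A is deterministic, so H(A) = 0. B is uniform over 15 outcomes, so H(B) = log₂(15) = 3.907 bits. Any distribution with genuine randomness has higher entropy than a deterministic one.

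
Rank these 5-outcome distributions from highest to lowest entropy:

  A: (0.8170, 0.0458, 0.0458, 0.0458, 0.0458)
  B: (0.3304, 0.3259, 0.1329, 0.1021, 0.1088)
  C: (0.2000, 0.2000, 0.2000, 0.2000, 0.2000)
C > B > A

Key insight: Entropy is maximized by uniform distributions and minimized by concentrated distributions.

- Uniform distributions have maximum entropy log₂(5) = 2.3219 bits
- The more "peaked" or concentrated a distribution, the lower its entropy

Entropies:
  H(A) = 1.0526 bits
  H(B) = 2.1261 bits
  H(C) = 2.3219 bits

Ranking: C > B > A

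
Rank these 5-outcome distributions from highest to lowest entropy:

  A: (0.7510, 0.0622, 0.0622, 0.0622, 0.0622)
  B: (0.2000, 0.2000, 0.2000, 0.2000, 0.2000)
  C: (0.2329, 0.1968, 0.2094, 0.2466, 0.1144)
B > C > A

Key insight: Entropy is maximized by uniform distributions and minimized by concentrated distributions.

- Uniform distributions have maximum entropy log₂(5) = 2.3219 bits
- The more "peaked" or concentrated a distribution, the lower its entropy

Entropies:
  H(A) = 1.3077 bits
  H(B) = 2.3219 bits
  H(C) = 2.2793 bits

Ranking: B > C > A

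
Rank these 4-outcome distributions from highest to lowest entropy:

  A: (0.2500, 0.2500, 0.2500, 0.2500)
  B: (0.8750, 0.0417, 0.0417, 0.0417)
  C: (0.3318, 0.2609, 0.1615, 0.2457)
A > C > B

Key insight: Entropy is maximized by uniform distributions and minimized by concentrated distributions.

- Uniform distributions have maximum entropy log₂(4) = 2.0000 bits
- The more "peaked" or concentrated a distribution, the lower its entropy

Entropies:
  H(A) = 2.0000 bits
  H(B) = 0.7417 bits
  H(C) = 1.9563 bits

Ranking: A > C > B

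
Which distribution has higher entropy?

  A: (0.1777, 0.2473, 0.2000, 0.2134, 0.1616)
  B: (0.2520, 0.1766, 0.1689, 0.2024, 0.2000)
B

Both distributions are close to uniform, making this a harder comparison.

H(A) = 2.3063 bits
H(B) = 2.3072 bits

The distribution closer to uniform has higher entropy.
Answer: B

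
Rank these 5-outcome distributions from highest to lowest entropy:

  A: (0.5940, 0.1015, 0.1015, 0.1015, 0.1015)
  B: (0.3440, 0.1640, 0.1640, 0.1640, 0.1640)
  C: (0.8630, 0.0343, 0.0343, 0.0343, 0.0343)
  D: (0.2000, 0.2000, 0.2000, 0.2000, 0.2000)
D > B > A > C

Key insight: Entropy is maximized by uniform distributions and minimized by concentrated distributions.

Entropies:
  H(A) = 1.7864 bits
  H(B) = 2.2406 bits
  H(C) = 0.8503 bits
  H(D) = 2.3219 bits

Ranking: D > B > A > C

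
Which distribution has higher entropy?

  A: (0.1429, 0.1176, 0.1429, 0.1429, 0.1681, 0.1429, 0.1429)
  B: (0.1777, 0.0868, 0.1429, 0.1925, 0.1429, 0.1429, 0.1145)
A

Both distributions are close to uniform, making this a harder comparison.

H(A) = 2.8009 bits
H(B) = 2.7676 bits

The distribution closer to uniform has higher entropy.
Answer: A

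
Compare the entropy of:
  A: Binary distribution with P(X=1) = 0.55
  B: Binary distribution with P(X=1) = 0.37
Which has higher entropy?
A

For binary distributions, entropy is maximized at p=0.5 and decreases as p moves toward 0 or 1.

H(A) = H(0.55) = 0.9928 bits
H(B) = H(0.37) = 0.9507 bits

Distribution A (p=0.55) is closer to uniform (p=0.5), so it has higher entropy.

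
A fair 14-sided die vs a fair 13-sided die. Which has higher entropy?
14-sided die

Both are uniform distributions; for uniform over n outcomes, H = log₂(n). H(14-sided) = log₂(14) = 3.807 bits and H(13-sided) = log₂(13) = 3.700 bits. More outcomes in a uniform distribution means higher entropy.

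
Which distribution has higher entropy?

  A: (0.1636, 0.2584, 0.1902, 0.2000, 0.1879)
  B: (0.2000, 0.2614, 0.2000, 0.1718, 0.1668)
A

Both distributions are close to uniform, making this a harder comparison.

H(A) = 2.3047 bits
H(B) = 2.3023 bits

The distribution closer to uniform has higher entropy.
Answer: A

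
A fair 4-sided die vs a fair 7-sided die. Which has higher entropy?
7-sided die

Both are uniform distributions; for uniform over n outcomes, H = log₂(n). H(4-sided) = log₂(4) = 2.000 bits and H(7-sided) = log₂(7) = 2.807 bits. More outcomes in a uniform distribution means higher entropy.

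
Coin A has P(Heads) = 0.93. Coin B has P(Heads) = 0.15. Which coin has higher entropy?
B

For binary distributions, entropy is maximized at p=0.5 and decreases as p moves toward 0 or 1.

H(A) = H(0.93) = 0.3659 bits
H(B) = H(0.15) = 0.6098 bits

Distribution B (p=0.15) is closer to uniform (p=0.5), so it has higher entropy.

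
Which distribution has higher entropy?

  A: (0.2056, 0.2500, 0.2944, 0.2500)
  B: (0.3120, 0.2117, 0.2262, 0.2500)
A

Both distributions are close to uniform, making this a harder comparison.

H(A) = 1.9886 bits
H(B) = 1.9836 bits

The distribution closer to uniform has higher entropy.
Answer: A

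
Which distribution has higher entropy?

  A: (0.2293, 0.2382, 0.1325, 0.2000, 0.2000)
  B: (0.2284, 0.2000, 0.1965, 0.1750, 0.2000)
B

Both distributions are close to uniform, making this a harder comparison.

H(A) = 2.2953 bits
H(B) = 2.3167 bits

The distribution closer to uniform has higher entropy.
Answer: B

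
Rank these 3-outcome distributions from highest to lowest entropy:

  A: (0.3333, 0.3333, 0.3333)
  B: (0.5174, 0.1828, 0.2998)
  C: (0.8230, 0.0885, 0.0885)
A > B > C

Key insight: Entropy is maximized by uniform distributions and minimized by concentrated distributions.

- Uniform distributions have maximum entropy log₂(3) = 1.5850 bits
- The more "peaked" or concentrated a distribution, the lower its entropy

Entropies:
  H(A) = 1.5850 bits
  H(B) = 1.4611 bits
  H(C) = 0.8505 bits

Ranking: A > B > C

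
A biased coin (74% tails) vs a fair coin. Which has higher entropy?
Fair coin

The fair coin is uniform (p=0.5), maximizing binary entropy at 1 bit. The biased coin has H(0.74) ≈ 0.827 bits — its outcome is more predictable, so its entropy is lower.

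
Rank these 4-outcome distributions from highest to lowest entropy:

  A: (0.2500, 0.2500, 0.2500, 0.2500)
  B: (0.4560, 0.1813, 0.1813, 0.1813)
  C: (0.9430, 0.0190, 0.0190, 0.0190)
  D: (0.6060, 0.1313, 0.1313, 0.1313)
A > B > D > C

Key insight: Entropy is maximized by uniform distributions and minimized by concentrated distributions.

Entropies:
  H(A) = 2.0000 bits
  H(B) = 1.8566 bits
  H(C) = 0.4058 bits
  H(D) = 1.5918 bits

Ranking: A > B > D > C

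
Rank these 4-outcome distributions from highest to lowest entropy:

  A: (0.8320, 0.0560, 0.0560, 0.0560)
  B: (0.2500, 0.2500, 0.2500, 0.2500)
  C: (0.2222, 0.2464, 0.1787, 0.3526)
B > C > A

Key insight: Entropy is maximized by uniform distributions and minimized by concentrated distributions.

- Uniform distributions have maximum entropy log₂(4) = 2.0000 bits
- The more "peaked" or concentrated a distribution, the lower its entropy

Entropies:
  H(A) = 0.9194 bits
  H(B) = 2.0000 bits
  H(C) = 1.9545 bits

Ranking: B > C > A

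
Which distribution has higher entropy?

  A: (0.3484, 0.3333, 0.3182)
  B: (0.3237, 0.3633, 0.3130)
A

Both distributions are close to uniform, making this a harder comparison.

H(A) = 1.5840 bits
H(B) = 1.5819 bits

The distribution closer to uniform has higher entropy.
Answer: A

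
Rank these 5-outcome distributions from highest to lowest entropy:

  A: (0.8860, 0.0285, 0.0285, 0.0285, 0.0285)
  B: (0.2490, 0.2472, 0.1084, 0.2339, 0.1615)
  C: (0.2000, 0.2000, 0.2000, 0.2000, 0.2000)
C > B > A

Key insight: Entropy is maximized by uniform distributions and minimized by concentrated distributions.

- Uniform distributions have maximum entropy log₂(5) = 2.3219 bits
- The more "peaked" or concentrated a distribution, the lower its entropy

Entropies:
  H(A) = 0.7399 bits
  H(B) = 2.2604 bits
  H(C) = 2.3219 bits

Ranking: C > B > A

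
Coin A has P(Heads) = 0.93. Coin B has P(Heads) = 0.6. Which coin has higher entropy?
B

For binary distributions, entropy is maximized at p=0.5 and decreases as p moves toward 0 or 1.

H(A) = H(0.93) = 0.3659 bits
H(B) = H(0.6) = 0.9710 bits

Distribution B (p=0.6) is closer to uniform (p=0.5), so it has higher entropy.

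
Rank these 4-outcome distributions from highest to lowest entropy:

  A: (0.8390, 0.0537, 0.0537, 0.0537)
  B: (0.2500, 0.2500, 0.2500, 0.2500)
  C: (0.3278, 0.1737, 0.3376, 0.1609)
B > C > A

Key insight: Entropy is maximized by uniform distributions and minimized by concentrated distributions.

- Uniform distributions have maximum entropy log₂(4) = 2.0000 bits
- The more "peaked" or concentrated a distribution, the lower its entropy

Entropies:
  H(A) = 0.8919 bits
  H(B) = 2.0000 bits
  H(C) = 1.9190 bits

Ranking: B > C > A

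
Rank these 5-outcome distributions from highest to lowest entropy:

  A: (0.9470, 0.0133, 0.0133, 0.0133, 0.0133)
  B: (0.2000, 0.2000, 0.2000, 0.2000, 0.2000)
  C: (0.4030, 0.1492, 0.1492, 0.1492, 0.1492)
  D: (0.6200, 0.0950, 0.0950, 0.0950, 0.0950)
B > C > D > A

Key insight: Entropy is maximized by uniform distributions and minimized by concentrated distributions.

Entropies:
  H(A) = 0.4050 bits
  H(B) = 2.3219 bits
  H(C) = 2.1667 bits
  H(D) = 1.7180 bits

Ranking: B > C > D > A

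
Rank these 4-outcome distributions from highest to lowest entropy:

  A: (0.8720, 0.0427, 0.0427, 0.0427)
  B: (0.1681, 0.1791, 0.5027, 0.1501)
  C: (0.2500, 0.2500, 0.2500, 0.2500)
C > B > A

Key insight: Entropy is maximized by uniform distributions and minimized by concentrated distributions.

- Uniform distributions have maximum entropy log₂(4) = 2.0000 bits
- The more "peaked" or concentrated a distribution, the lower its entropy

Entropies:
  H(A) = 0.7548 bits
  H(B) = 1.7863 bits
  H(C) = 2.0000 bits

Ranking: C > B > A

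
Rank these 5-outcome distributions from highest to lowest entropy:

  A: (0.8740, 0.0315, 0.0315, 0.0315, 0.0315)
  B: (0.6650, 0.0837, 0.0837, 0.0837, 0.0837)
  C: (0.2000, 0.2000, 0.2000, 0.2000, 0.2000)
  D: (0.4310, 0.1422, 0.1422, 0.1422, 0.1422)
C > D > B > A

Key insight: Entropy is maximized by uniform distributions and minimized by concentrated distributions.

Entropies:
  H(A) = 0.7984 bits
  H(B) = 1.5900 bits
  H(C) = 2.3219 bits
  H(D) = 2.1242 bits

Ranking: C > D > B > A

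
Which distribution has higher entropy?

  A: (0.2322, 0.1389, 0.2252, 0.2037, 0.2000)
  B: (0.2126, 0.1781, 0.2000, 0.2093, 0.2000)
B

Both distributions are close to uniform, making this a harder comparison.

H(A) = 2.3010 bits
H(B) = 2.3193 bits

The distribution closer to uniform has higher entropy.
Answer: B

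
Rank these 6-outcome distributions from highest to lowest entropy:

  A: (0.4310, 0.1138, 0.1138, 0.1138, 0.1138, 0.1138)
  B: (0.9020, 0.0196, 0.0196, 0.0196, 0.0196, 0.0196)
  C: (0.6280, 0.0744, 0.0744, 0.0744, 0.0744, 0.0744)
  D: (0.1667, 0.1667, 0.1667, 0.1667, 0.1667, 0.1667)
D > A > C > B

Key insight: Entropy is maximized by uniform distributions and minimized by concentrated distributions.

Entropies:
  H(A) = 2.3074 bits
  H(B) = 0.6902 bits
  H(C) = 1.8160 bits
  H(D) = 2.5850 bits

Ranking: D > A > C > B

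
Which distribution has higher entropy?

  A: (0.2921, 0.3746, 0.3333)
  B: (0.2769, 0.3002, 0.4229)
A

Both distributions are close to uniform, making this a harder comparison.

H(A) = 1.5776 bits
H(B) = 1.5592 bits

The distribution closer to uniform has higher entropy.
Answer: A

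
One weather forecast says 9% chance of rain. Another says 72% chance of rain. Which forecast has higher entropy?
72% forecast

Treat each forecast as a Bernoulli distribution. Binary entropy is maximized at p=0.5 and falls off symmetrically toward 0 or 1. The 72% forecast is closer to 50%, so it is more uncertain. H(9%) ≈ 0.436 bits, H(72%) ≈ 0.855 bits.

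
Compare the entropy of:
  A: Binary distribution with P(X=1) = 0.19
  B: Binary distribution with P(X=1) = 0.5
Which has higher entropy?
B

For binary distributions, entropy is maximized at p=0.5 and decreases as p moves toward 0 or 1.

H(A) = H(0.19) = 0.7015 bits
H(B) = H(0.5) = 1.0000 bits

Distribution B (p=0.5) is closer to uniform (p=0.5), so it has higher entropy.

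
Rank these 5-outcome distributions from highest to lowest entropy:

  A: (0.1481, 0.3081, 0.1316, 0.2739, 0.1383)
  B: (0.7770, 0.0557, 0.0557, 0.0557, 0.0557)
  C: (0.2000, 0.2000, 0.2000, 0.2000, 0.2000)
C > A > B

Key insight: Entropy is maximized by uniform distributions and minimized by concentrated distributions.

- Uniform distributions have maximum entropy log₂(5) = 2.3219 bits
- The more "peaked" or concentrated a distribution, the lower its entropy

Entropies:
  H(A) = 2.2228 bits
  H(B) = 1.2116 bits
  H(C) = 2.3219 bits

Ranking: C > A > B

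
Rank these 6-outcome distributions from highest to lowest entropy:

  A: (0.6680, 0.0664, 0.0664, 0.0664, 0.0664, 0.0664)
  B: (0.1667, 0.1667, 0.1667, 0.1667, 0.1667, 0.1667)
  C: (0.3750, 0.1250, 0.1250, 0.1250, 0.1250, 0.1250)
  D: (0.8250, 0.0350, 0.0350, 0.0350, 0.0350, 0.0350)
B > C > A > D

Key insight: Entropy is maximized by uniform distributions and minimized by concentrated distributions.

Entropies:
  H(A) = 1.6878 bits
  H(B) = 2.5850 bits
  H(C) = 2.4056 bits
  H(D) = 1.0754 bits

Ranking: B > C > A > D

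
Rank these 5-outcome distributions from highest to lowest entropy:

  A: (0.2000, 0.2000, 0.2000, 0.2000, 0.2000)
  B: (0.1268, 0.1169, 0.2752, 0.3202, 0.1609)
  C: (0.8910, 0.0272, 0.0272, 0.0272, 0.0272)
A > B > C

Key insight: Entropy is maximized by uniform distributions and minimized by concentrated distributions.

- Uniform distributions have maximum entropy log₂(5) = 2.3219 bits
- The more "peaked" or concentrated a distribution, the lower its entropy

Entropies:
  H(A) = 2.3219 bits
  H(B) = 2.2022 bits
  H(C) = 0.7149 bits

Ranking: A > B > C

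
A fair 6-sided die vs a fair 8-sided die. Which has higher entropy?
8-sided die

Both are uniform distributions; for uniform over n outcomes, H = log₂(n). H(6-sided) = log₂(6) = 2.585 bits and H(8-sided) = log₂(8) = 3.000 bits. More outcomes in a uniform distribution means higher entropy.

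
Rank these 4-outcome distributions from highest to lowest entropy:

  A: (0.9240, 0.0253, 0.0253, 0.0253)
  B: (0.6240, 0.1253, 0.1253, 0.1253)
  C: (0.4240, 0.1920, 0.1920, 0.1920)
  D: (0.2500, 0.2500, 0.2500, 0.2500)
D > C > B > A

Key insight: Entropy is maximized by uniform distributions and minimized by concentrated distributions.

Entropies:
  H(A) = 0.5084 bits
  H(B) = 1.5511 bits
  H(C) = 1.8962 bits
  H(D) = 2.0000 bits

Ranking: D > C > B > A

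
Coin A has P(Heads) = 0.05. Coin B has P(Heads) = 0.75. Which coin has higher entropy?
B

For binary distributions, entropy is maximized at p=0.5 and decreases as p moves toward 0 or 1.

H(A) = H(0.05) = 0.2864 bits
H(B) = H(0.75) = 0.8113 bits

Distribution B (p=0.75) is closer to uniform (p=0.5), so it has higher entropy.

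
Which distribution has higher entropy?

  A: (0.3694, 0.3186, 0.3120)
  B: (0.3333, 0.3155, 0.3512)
B

Both distributions are close to uniform, making this a harder comparison.

H(A) = 1.5808 bits
H(B) = 1.5836 bits

The distribution closer to uniform has higher entropy.
Answer: B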